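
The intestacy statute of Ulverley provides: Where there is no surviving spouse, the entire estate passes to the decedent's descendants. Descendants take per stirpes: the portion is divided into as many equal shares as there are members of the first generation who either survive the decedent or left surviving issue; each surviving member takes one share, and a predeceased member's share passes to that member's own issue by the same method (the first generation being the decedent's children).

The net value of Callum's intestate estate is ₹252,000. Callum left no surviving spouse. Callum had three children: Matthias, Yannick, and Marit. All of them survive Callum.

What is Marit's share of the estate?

Marit receives ₹84,000.

The entire ₹252,000 passes to the descendants.
That amount (₹252,000) is divided into 3 shares of ₹84,000: Matthias, Yannick, and Marit each take ₹84,000.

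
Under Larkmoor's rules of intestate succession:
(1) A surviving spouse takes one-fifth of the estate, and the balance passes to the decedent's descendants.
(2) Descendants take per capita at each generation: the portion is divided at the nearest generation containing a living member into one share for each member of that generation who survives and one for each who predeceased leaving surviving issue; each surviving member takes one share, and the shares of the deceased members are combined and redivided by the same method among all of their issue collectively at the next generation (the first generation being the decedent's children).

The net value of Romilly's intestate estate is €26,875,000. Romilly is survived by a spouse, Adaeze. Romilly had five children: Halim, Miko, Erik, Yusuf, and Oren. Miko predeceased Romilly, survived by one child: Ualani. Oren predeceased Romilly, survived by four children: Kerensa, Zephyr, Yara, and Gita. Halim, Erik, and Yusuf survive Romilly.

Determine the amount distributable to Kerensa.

Adaeze takes one-fifth of €26,875,000 = €5,375,000. The remaining €21,500,000 passes to the descendants.
The descendants' portion (€21,500,000) is divided at the children's generation into 5 shares of €4,300,000. Halim, Erik, and Yusuf each take €4,300,000. The 2 shares of the deceased (Miko and Oren) are combined into a pool of €8,600,000.
That pool (€8,600,000) is divided at the grandchildren's generation equally among Ualani, Kerensa, Zephyr, Yara, and Gita: €1,720,000 each.

Kerensa receives €1,720,000.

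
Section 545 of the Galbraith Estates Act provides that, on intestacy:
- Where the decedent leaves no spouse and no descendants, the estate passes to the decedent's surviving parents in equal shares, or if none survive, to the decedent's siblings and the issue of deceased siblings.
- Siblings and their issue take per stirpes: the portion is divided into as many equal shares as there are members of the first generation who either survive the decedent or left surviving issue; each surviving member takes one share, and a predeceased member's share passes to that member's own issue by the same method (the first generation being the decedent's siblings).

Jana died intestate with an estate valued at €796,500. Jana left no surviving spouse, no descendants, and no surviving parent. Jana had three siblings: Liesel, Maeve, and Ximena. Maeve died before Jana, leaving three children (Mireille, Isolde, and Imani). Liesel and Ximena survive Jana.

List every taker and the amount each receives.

The entire €796,500 passes to the siblings and their issue.
That amount (€796,500) is divided into 3 shares of €265,500: Liesel and Ximena each take €265,500; Maeve's €265,500 share passes to Maeve's issue.
Maeve's share (€265,500) is divided into 3 shares of €88,500: Mireille, Isolde, and Imani each take €88,500.

Liesel: €265,500; Mireille: €88,500; Isolde: €88,500; Imani: €88,500; Ximena: €265,500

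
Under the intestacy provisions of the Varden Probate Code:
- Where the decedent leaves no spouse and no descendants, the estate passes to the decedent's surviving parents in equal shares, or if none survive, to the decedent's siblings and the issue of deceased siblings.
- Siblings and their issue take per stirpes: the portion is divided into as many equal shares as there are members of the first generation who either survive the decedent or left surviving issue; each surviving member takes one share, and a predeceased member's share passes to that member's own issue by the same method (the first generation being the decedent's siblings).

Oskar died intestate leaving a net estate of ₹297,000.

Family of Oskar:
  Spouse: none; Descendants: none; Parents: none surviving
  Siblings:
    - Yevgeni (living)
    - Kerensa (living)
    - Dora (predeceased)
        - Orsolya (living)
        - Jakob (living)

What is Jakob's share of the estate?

Jakob receives ₹49,500.

The entire ₹297,000 passes to the siblings and their issue.
That amount (₹297,000) is divided into 3 shares of ₹99,000: Yevgeni and Kerensa each take ₹99,000; Dora's ₹99,000 share passes to Dora's issue.
Dora's share (₹99,000) is divided into 2 shares of ₹49,500: Orsolya and Jakob each take ₹49,500.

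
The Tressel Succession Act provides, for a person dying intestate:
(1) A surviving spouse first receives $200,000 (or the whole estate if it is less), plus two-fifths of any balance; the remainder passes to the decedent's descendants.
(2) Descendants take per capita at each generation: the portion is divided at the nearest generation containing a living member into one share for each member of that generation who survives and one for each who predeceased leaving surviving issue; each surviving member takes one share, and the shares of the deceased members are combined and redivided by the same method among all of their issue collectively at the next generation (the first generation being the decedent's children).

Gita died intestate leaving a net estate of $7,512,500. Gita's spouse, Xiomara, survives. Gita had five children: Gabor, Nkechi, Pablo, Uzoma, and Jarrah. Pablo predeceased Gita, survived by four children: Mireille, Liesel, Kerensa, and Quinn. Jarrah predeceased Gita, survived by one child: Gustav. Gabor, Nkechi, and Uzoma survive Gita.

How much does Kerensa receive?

Kerensa receives $351,000.

Xiomara first takes $200,000, leaving a balance of $7,312,500. Xiomara then takes two-fifths of the balance ($2,925,000), for a total of $3,125,000. The remaining $4,387,500 passes to the descendants.
The descendants' portion ($4,387,500) is divided at the children's generation into 5 shares of $877,500. Gabor, Nkechi, and Uzoma each take $877,500. The 2 shares of the deceased (Pablo and Jarrah) are combined into a pool of $1,755,000.
That pool ($1,755,000) is divided at the grandchildren's generation equally among Mireille, Liesel, Kerensa, Quinn, and Gustav: $351,000 each.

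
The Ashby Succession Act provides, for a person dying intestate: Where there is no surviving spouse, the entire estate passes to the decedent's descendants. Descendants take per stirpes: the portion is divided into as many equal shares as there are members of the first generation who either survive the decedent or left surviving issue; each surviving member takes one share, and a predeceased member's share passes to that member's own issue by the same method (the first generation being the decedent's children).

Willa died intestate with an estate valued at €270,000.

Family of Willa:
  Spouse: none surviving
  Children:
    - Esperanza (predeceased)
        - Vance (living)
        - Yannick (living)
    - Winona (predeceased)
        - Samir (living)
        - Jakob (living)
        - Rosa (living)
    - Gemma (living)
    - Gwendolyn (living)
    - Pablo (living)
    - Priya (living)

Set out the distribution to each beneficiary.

Vance: €22,500; Yannick: €22,500; Samir: €15,000; Jakob: €15,000; Rosa: €15,000; Gemma: €45,000; Gwendolyn: €45,000; Pablo: €45,000; Priya: €45,000

The entire €270,000 passes to the descendants.
That amount (€270,000) is divided into 6 shares of €45,000: Gemma, Gwendolyn, Pablo, and Priya each take €45,000; Esperanza's €45,000 share passes to Esperanza's issue; Winona's €45,000 share passes to Winona's issue.
Esperanza's share (€45,000) is divided into 2 shares of €22,500: Vance and Yannick each take €22,500.
Winona's share (€45,000) is divided into 3 shares of €15,000: Samir, Jakob, and Rosa each take €15,000.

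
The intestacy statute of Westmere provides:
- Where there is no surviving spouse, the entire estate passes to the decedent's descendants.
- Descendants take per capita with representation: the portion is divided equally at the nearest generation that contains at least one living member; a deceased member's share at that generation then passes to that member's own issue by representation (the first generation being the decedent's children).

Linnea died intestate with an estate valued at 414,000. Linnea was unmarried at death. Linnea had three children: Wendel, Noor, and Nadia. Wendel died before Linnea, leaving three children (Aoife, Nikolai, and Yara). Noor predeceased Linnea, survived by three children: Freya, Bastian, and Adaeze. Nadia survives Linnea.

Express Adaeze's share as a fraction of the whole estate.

The entire 414,000 passes to the descendants.
That amount (414,000) is divided into 3 shares of 138,000: Nadia takes 138,000; Wendel's 138,000 share passes to Wendel's issue; Noor's 138,000 share passes to Noor's issue.
Wendel's share (138,000) is divided into 3 shares of 46,000: Aoife, Nikolai, and Yara each take 46,000.
Noor's share (138,000) is divided into 3 shares of 46,000: Freya, Bastian, and Adaeze each take 46,000.

Adaeze receives 1/9 of the estate.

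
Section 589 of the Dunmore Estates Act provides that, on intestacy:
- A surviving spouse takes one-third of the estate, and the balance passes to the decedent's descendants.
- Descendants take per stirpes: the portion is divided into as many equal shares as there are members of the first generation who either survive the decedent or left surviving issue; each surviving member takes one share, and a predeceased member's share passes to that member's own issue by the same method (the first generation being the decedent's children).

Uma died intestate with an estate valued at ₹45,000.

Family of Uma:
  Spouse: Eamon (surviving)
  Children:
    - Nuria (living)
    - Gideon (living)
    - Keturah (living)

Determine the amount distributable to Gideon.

Gideon receives ₹10,000.

Eamon takes one-third of ₹45,000 = ₹15,000. The remaining ₹30,000 passes to the descendants.
The descendants' portion (₹30,000) is divided into 3 shares of ₹10,000: Nuria, Gideon, and Keturah each take ₹10,000.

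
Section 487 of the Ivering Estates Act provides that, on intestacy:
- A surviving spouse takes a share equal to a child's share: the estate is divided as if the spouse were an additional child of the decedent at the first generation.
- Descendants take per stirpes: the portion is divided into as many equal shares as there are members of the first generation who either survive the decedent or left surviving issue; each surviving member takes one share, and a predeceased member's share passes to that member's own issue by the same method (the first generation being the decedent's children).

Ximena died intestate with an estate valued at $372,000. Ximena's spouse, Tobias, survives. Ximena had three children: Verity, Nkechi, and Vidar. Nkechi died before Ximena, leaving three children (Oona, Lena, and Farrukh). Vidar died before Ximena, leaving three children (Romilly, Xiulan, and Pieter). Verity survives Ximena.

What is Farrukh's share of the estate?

Farrukh receives $31,000.

The spouse counts as an additional share at the children's level, so there are 4 primary shares of $93,000. Tobias takes one such share ($93,000).
The children's combined portion ($279,000) is divided into 3 shares of $93,000: Verity takes $93,000; Nkechi's $93,000 share passes to Nkechi's issue; Vidar's $93,000 share passes to Vidar's issue.
Nkechi's share ($93,000) is divided into 3 shares of $31,000: Oona, Lena, and Farrukh each take $31,000.
Vidar's share ($93,000) is divided into 3 shares of $31,000: Romilly, Xiulan, and Pieter each take $31,000.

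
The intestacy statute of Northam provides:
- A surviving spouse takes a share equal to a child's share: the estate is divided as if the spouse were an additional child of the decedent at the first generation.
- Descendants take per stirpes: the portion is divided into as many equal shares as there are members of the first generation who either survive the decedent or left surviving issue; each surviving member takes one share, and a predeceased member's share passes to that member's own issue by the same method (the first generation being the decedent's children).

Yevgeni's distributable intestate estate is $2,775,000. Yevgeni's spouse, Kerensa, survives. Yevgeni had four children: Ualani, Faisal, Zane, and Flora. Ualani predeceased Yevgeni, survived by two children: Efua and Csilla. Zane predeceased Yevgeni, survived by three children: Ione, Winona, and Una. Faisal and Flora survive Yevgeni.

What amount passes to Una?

Una receives $185,000.

The spouse counts as an additional share at the children's level, so there are 5 primary shares of $555,000. Kerensa takes one such share ($555,000).
The children's combined portion ($2,220,000) is divided into 4 shares of $555,000: Faisal and Flora each take $555,000; Ualani's $555,000 share passes to Ualani's issue; Zane's $555,000 share passes to Zane's issue.
Ualani's share ($555,000) is divided into 2 shares of $277,500: Efua and Csilla each take $277,500.
Zane's share ($555,000) is divided into 3 shares of $185,000: Ione, Winona, and Una each take $185,000.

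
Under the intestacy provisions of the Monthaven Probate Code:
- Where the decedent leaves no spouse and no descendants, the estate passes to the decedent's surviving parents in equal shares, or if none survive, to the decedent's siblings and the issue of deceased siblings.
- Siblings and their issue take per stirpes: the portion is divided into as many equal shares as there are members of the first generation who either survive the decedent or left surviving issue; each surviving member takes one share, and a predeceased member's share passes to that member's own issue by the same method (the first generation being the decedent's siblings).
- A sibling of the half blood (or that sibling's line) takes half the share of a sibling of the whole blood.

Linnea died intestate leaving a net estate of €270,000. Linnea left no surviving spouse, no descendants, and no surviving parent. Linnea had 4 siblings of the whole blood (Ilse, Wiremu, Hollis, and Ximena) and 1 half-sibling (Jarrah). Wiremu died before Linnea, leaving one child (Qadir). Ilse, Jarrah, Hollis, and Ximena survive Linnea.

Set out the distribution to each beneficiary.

The entire €270,000 passes to the siblings and their issue.
Counting each half-blood sibling's line as half a unit, there are 9/2 units in €270,000, so one unit is €60,000. Whole-blood lines (Ilse, Wiremu, Hollis, and Ximena) take €60,000 each; half-blood lines (Jarrah) take €30,000 each.
Wiremu's share (€60,000) passes entirely to Qadir.

Ilse: €60,000; Jarrah: €30,000; Qadir: €60,000; Hollis: €60,000; Ximena: €60,000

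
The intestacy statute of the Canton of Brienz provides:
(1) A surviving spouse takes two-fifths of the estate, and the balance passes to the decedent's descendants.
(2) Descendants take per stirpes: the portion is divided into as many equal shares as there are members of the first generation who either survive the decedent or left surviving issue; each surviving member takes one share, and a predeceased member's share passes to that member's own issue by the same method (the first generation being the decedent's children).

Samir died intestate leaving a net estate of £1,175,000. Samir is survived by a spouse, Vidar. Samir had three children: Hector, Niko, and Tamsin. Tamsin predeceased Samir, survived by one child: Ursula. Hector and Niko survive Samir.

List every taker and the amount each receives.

Vidar takes two-fifths of £1,175,000 = £470,000. The remaining £705,000 passes to the descendants.
The descendants' portion (£705,000) is divided into 3 shares of £235,000: Hector and Niko each take £235,000; Tamsin's £235,000 share passes to Tamsin's issue.
Tamsin's share (£235,000) passes entirely to Ursula.

Vidar: £470,000; Hector: £235,000; Niko: £235,000; Ursula: £235,000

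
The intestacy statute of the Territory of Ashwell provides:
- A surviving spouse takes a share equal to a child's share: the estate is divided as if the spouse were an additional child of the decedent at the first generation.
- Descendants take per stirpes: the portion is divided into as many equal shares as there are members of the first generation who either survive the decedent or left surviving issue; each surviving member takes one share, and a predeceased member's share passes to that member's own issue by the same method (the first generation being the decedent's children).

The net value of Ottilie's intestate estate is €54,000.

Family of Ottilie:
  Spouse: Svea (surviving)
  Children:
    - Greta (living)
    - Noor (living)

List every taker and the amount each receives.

The spouse counts as an additional share at the children's level, so there are 3 primary shares of €18,000. Svea takes one such share (€18,000).
The children's combined portion (€36,000) is divided into 2 shares of €18,000: Greta and Noor each take €18,000.

Svea: €18,000; Greta: €18,000; Noor: €18,000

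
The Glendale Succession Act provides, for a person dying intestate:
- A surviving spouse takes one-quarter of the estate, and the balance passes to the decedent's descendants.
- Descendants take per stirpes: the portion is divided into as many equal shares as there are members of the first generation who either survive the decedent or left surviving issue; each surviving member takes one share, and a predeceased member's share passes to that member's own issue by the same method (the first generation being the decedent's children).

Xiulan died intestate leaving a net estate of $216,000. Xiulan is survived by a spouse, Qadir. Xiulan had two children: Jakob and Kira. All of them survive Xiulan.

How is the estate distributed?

Qadir: $54,000; Jakob: $81,000; Kira: $81,000

Qadir takes one-quarter of $216,000 = $54,000. The remaining $162,000 passes to the descendants.
The descendants' portion ($162,000) is divided into 2 shares of $81,000: Jakob and Kira each take $81,000.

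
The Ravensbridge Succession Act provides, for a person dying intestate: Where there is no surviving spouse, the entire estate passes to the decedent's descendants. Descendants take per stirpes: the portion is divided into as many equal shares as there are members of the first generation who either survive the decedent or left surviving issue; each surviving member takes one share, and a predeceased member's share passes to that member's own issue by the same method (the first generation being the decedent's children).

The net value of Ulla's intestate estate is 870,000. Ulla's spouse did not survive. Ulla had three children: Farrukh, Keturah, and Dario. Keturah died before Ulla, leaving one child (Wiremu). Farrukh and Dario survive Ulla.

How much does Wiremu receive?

Wiremu receives 290,000.

The entire 870,000 passes to the descendants.
That amount (870,000) is divided into 3 shares of 290,000: Farrukh and Dario each take 290,000; Keturah's 290,000 share passes to Keturah's issue.
Keturah's share (290,000) passes entirely to Wiremu.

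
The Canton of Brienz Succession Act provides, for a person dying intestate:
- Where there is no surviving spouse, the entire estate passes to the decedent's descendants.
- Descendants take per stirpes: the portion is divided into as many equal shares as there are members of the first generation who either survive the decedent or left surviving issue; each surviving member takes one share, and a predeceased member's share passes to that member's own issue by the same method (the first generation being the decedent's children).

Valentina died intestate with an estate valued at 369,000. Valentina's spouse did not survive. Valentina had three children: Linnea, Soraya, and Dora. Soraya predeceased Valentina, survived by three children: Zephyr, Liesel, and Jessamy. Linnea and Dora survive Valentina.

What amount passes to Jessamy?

Jessamy receives 41,000.

The entire 369,000 passes to the descendants.
That amount (369,000) is divided into 3 shares of 123,000: Linnea and Dora each take 123,000; Soraya's 123,000 share passes to Soraya's issue.
Soraya's share (123,000) is divided into 3 shares of 41,000: Zephyr, Liesel, and Jessamy each take 41,000.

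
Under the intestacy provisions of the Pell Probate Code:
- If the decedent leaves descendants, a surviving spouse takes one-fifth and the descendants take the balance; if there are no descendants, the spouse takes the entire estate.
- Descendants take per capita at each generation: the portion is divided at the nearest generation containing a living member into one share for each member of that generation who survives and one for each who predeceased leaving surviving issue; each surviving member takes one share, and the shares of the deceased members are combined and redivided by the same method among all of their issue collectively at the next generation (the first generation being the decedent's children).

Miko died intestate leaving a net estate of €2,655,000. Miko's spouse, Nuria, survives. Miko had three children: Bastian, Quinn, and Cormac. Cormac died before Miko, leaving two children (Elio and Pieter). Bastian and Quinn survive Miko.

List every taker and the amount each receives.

Nuria takes one-fifth of €2,655,000 = €531,000. The remaining €2,124,000 passes to the descendants.
The descendants' portion (€2,124,000) is divided at the children's generation into 3 shares of €708,000. Bastian and Quinn each take €708,000. The remaining share for the deceased Cormac (€708,000) is carried to the next generation.
That pool (€708,000) is divided at the grandchildren's generation equally among Elio and Pieter: €354,000 each.

Nuria: €531,000; Bastian: €708,000; Quinn: €708,000; Elio: €354,000; Pieter: €354,000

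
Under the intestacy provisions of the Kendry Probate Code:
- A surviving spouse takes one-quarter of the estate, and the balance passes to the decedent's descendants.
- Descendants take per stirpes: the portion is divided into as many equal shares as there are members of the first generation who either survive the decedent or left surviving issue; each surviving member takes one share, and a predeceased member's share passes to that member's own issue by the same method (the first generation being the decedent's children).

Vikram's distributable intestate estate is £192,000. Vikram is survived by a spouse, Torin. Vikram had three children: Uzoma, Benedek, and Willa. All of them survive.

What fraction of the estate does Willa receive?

Torin takes one-quarter of £192,000 = £48,000. The remaining £144,000 passes to the descendants.
The descendants' portion (£144,000) is divided into 3 shares of £48,000: Uzoma, Benedek, and Willa each take £48,000.

Willa receives 1/4 of the estate.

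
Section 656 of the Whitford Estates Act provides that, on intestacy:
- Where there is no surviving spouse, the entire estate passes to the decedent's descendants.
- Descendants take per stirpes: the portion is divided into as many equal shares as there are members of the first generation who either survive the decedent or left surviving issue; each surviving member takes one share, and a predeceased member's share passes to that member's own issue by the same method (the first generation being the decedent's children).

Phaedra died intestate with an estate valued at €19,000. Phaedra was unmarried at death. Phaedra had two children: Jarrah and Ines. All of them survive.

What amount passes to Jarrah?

The entire €19,000 passes to the descendants.
That amount (€19,000) is divided into 2 shares of €9,500: Jarrah and Ines each take €9,500.

Jarrah receives €9,500.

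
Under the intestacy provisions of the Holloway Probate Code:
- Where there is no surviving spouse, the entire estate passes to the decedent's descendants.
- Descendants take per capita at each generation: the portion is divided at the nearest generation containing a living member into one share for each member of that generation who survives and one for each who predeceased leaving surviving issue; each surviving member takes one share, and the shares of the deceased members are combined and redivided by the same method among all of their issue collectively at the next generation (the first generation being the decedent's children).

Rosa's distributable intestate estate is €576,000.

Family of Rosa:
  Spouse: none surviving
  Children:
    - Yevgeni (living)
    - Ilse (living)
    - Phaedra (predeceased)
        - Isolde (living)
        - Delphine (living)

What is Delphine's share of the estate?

Delphine receives €96,000.

The entire €576,000 passes to the descendants.
That amount (€576,000) is divided at the children's generation into 3 shares of €192,000. Yevgeni and Ilse each take €192,000. The remaining share for the deceased Phaedra (€192,000) is carried to the next generation.
That pool (€192,000) is divided at the grandchildren's generation equally among Isolde and Delphine: €96,000 each.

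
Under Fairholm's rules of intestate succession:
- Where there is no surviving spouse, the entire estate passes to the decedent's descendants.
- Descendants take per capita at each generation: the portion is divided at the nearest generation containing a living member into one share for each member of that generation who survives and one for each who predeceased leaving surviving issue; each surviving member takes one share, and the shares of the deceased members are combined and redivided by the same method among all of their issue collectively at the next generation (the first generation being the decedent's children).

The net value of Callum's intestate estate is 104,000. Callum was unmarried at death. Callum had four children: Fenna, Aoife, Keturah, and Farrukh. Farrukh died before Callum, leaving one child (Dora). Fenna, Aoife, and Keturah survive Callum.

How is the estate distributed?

The entire 104,000 passes to the descendants.
That amount (104,000) is divided at the children's generation into 4 shares of 26,000. Fenna, Aoife, and Keturah each take 26,000. The remaining share for the deceased Farrukh (26,000) is carried to the next generation.
That pool (26,000) passes entirely to Dora, the sole taker at the grandchildren's generation.

Fenna: 26,000; Aoife: 26,000; Keturah: 26,000; Dora: 26,000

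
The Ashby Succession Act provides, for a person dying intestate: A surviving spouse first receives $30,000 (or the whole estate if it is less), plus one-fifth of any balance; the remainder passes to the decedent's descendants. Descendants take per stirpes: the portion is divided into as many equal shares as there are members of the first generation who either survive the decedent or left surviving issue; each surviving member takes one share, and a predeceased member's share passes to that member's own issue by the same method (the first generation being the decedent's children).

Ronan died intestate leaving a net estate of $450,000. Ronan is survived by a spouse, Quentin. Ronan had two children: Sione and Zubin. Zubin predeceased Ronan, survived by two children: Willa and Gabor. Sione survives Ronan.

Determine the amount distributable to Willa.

Willa receives $84,000.

Quentin first takes $30,000, leaving a balance of $420,000. Quentin then takes one-fifth of the balance ($84,000), for a total of $114,000. The remaining $336,000 passes to the descendants.
The descendants' portion ($336,000) is divided into 2 shares of $168,000: Sione takes $168,000; Zubin's $168,000 share passes to Zubin's issue.
Zubin's share ($168,000) is divided into 2 shares of $84,000: Willa and Gabor each take $84,000.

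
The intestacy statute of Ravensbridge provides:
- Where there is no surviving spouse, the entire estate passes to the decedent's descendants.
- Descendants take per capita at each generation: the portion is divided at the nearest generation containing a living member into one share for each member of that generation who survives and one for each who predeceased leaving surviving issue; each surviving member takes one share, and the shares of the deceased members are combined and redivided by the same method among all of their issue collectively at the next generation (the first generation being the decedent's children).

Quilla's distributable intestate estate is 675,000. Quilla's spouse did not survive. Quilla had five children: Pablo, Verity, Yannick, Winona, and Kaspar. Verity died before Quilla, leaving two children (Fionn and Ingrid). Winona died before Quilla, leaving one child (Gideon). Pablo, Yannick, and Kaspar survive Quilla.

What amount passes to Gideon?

The entire 675,000 passes to the descendants.
That amount (675,000) is divided at the children's generation into 5 shares of 135,000. Pablo, Yannick, and Kaspar each take 135,000. The 2 shares of the deceased (Verity and Winona) are combined into a pool of 270,000.
That pool (270,000) is divided at the grandchildren's generation equally among Fionn, Ingrid, and Gideon: 90,000 each.

Gideon receives 90,000.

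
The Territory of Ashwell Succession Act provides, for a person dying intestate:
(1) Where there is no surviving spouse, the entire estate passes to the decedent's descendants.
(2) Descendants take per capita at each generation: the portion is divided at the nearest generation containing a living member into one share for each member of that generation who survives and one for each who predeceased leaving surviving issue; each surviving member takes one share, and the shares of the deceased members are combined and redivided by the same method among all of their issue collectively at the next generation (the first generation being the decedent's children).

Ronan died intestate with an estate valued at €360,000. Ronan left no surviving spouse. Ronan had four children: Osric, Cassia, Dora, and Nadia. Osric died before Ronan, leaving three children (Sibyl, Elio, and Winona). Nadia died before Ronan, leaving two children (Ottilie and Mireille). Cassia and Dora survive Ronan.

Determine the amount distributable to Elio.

The entire €360,000 passes to the descendants.
That amount (€360,000) is divided at the children's generation into 4 shares of €90,000. Cassia and Dora each take €90,000. The 2 shares of the deceased (Osric and Nadia) are combined into a pool of €180,000.
That pool (€180,000) is divided at the grandchildren's generation equally among Sibyl, Elio, Winona, Ottilie, and Mireille: €36,000 each.

Elio receives €36,000.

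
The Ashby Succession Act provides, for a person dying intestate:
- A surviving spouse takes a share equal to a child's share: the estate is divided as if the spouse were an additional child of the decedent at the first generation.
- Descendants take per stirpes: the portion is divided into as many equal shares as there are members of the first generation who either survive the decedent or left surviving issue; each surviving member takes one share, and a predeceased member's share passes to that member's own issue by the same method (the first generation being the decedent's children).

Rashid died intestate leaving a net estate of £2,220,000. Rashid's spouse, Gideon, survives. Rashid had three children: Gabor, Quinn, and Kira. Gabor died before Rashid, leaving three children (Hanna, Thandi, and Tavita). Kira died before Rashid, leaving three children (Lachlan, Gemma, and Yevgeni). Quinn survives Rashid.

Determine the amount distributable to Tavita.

Tavita receives £185,000.

The spouse counts as an additional share at the children's level, so there are 4 primary shares of £555,000. Gideon takes one such share (£555,000).
The children's combined portion (£1,665,000) is divided into 3 shares of £555,000: Quinn takes £555,000; Gabor's £555,000 share passes to Gabor's issue; Kira's £555,000 share passes to Kira's issue.
Gabor's share (£555,000) is divided into 3 shares of £185,000: Hanna, Thandi, and Tavita each take £185,000.
Kira's share (£555,000) is divided into 3 shares of £185,000: Lachlan, Gemma, and Yevgeni each take £185,000.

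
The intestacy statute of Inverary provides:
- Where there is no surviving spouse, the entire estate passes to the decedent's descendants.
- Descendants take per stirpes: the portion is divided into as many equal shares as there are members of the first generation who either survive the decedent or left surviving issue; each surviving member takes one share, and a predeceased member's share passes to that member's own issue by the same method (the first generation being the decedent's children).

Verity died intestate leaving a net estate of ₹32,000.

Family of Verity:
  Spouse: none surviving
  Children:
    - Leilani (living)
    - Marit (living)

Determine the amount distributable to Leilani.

The entire ₹32,000 passes to the descendants.
That amount (₹32,000) is divided into 2 shares of ₹16,000: Leilani and Marit each take ₹16,000.

Leilani receives ₹16,000.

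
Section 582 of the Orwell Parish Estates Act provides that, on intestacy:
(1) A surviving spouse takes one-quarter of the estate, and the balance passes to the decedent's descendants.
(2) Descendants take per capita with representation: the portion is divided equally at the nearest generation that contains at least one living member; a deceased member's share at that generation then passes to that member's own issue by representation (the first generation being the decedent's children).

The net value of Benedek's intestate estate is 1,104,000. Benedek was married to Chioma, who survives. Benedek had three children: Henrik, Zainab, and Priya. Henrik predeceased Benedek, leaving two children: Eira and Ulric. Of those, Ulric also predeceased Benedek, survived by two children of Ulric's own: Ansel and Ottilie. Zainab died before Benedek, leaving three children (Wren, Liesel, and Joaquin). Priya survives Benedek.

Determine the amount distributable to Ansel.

Chioma takes one-quarter of 1,104,000 = 276,000. The remaining 828,000 passes to the descendants.
The descendants' portion (828,000) is divided into 3 shares of 276,000: Priya takes 276,000; Henrik's 276,000 share passes to Henrik's issue; Zainab's 276,000 share passes to Zainab's issue.
Henrik's share (276,000) is divided into 2 shares of 138,000: Eira takes 138,000; Ulric's 138,000 share passes to Ulric's issue.
Ulric's share (138,000) is divided into 2 shares of 69,000: Ansel and Ottilie each take 69,000.
Zainab's share (276,000) is divided into 3 shares of 92,000: Wren, Liesel, and Joaquin each take 92,000.

Ansel receives 69,000.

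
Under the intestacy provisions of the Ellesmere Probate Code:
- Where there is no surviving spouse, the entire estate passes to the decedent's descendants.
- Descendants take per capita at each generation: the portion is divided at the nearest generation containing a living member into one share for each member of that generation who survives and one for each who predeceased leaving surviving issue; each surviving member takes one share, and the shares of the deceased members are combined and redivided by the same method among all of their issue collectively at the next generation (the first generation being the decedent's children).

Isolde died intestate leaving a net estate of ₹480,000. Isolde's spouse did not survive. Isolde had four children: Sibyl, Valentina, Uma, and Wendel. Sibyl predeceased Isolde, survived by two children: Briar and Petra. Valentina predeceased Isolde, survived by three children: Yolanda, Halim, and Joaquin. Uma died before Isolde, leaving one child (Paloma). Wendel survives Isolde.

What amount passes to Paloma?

The entire ₹480,000 passes to the descendants.
That amount (₹480,000) is divided at the children's generation into 4 shares of ₹120,000. Wendel takes ₹120,000. The 3 shares of the deceased (Sibyl, Valentina, and Uma) are combined into a pool of ₹360,000.
That pool (₹360,000) is divided at the grandchildren's generation equally among Briar, Petra, Yolanda, Halim, Joaquin, and Paloma: ₹60,000 each.

Paloma receives ₹60,000.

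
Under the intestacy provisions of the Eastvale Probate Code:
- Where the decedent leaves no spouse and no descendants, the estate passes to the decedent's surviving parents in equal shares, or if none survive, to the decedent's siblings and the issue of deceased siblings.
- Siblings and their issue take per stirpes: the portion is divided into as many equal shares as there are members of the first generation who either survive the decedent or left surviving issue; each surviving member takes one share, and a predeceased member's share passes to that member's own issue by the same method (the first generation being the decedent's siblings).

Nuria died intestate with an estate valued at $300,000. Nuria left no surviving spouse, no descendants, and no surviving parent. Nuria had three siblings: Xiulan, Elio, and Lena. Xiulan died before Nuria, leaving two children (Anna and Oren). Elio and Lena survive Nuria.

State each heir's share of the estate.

The entire $300,000 passes to the siblings and their issue.
That amount ($300,000) is divided into 3 shares of $100,000: Elio and Lena each take $100,000; Xiulan's $100,000 share passes to Xiulan's issue.
Xiulan's share ($100,000) is divided into 2 shares of $50,000: Anna and Oren each take $50,000.

Anna: $50,000; Oren: $50,000; Elio: $100,000; Lena: $100,000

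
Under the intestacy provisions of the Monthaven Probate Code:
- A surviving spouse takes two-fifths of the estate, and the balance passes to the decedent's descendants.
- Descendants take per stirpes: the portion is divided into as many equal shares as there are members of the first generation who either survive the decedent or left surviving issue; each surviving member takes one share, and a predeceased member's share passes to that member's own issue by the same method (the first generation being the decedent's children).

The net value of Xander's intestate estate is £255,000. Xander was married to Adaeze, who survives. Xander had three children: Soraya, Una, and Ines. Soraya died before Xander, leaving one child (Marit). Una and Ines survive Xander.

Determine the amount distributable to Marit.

Adaeze takes two-fifths of £255,000 = £102,000. The remaining £153,000 passes to the descendants.
The descendants' portion (£153,000) is divided into 3 shares of £51,000: Una and Ines each take £51,000; Soraya's £51,000 share passes to Soraya's issue.
Soraya's share (£51,000) passes entirely to Marit.

Marit receives £51,000.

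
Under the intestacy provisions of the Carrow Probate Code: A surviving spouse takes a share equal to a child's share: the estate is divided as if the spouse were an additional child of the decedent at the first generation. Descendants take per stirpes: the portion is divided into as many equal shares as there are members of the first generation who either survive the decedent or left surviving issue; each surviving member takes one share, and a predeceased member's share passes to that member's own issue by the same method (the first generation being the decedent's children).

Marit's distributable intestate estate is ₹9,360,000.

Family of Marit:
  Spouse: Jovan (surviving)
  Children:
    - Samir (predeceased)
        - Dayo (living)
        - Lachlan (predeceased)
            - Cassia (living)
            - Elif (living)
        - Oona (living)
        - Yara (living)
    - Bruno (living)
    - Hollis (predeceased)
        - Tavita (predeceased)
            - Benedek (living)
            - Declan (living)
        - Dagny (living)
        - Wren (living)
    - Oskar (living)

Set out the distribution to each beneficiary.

Jovan: ₹1,872,000; Dayo: ₹468,000; Cassia: ₹234,000; Elif: ₹234,000; Oona: ₹468,000; Yara: ₹468,000; Bruno: ₹1,872,000; Benedek: ₹312,000; Declan: ₹312,000; Dagny: ₹624,000; Wren: ₹624,000; Oskar: ₹1,872,000

The spouse counts as an additional share at the children's level, so there are 5 primary shares of ₹1,872,000. Jovan takes one such share (₹1,872,000).
The children's combined portion (₹7,488,000) is divided into 4 shares of ₹1,872,000: Bruno and Oskar each take ₹1,872,000; Samir's ₹1,872,000 share passes to Samir's issue; Hollis's ₹1,872,000 share passes to Hollis's issue.
Samir's share (₹1,872,000) is divided into 4 shares of ₹468,000: Dayo, Oona, and Yara each take ₹468,000; Lachlan's ₹468,000 share passes to Lachlan's issue.
Lachlan's share (₹468,000) is divided into 2 shares of ₹234,000: Cassia and Elif each take ₹234,000.
Hollis's share (₹1,872,000) is divided into 3 shares of ₹624,000: Dagny and Wren each take ₹624,000; Tavita's ₹624,000 share passes to Tavita's issue.
Tavita's share (₹624,000) is divided into 2 shares of ₹312,000: Benedek and Declan each take ₹312,000.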